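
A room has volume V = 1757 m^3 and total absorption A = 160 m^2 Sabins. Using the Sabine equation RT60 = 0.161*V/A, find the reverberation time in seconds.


RT60 = 0.161 * 1757 / 160 = 1.768 s


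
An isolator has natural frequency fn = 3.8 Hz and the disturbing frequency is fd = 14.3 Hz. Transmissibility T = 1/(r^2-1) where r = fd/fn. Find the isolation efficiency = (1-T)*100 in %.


r = 14.3 / 3.8 = 3.76316
r^2 - 1 = 3.76316^2 - 1 = 13.1614
T = 1/13.1614 = 0.0759798
Efficiency = (1 - 0.0759798)*100 = 92.402 %


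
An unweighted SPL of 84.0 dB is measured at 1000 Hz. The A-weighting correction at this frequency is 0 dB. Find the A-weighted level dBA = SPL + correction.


A-weighting table: 1000 Hz -> 0 dB correction
SPL_A = SPL + correction = 84.0 + (0) = 84 dBA


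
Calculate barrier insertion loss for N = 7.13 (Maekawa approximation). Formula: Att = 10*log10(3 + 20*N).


3 + 20*N = 3 + 20*7.13 = 145.6
Att = 10*log10(145.6) = 21.632 dB


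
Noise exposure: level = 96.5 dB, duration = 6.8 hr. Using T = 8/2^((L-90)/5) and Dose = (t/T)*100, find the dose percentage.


T_allowed = 8 / 2^((96.5 - 90)/5) = 3.24901 hr
Dose = 6.8 / 3.24901 * 100 = 209.29 %


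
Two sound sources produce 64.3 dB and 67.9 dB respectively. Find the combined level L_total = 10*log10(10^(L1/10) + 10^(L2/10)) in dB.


10^(64.3/10) = 2.69153e+06
10^(67.9/10) = 6.16595e+06
Sum = 2.69153e+06 + 6.16595e+06 = 8.85748e+06
L_total = 10*log10(8.85748e+06) = 69.473 dB


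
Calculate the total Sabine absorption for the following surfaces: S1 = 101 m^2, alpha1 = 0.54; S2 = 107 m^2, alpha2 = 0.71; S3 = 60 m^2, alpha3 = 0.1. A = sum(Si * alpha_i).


101 * 0.54 = 54.54
107 * 0.71 = 75.97
60 * 0.1 = 6
A_total = 54.54 + 75.97 + 6 = 136.51 m^2


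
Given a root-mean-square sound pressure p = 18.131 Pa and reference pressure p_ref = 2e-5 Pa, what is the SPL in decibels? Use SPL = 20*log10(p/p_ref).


p / p_ref = 18.131 / 2e-5 = 906550
SPL = 20 * log10(906550) = 119.15 dB


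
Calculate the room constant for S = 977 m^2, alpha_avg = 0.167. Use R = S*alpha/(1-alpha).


R = 977 * 0.167 / (1 - 0.167) = 195.87 m^2


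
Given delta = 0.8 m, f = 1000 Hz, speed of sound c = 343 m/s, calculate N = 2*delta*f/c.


N = 2*delta*f/c = 2*delta/lambda, where lambda = c/f
lambda = 343 / 1000 = 0.343 m
N = 2 * 0.8 / 0.343 = 4.6647


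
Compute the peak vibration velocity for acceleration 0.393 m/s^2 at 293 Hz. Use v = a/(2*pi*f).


omega = 2*pi*f = 2*pi*293 = 1840.97 rad/s
v = a / omega = 0.393 / 1840.97 = 0.00021347 m/s


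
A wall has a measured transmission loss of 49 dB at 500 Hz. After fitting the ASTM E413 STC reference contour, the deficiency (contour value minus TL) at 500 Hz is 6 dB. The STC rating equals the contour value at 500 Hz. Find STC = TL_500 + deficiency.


By ASTM E413, STC = value of the fitted reference contour at 500 Hz.
Contour value at 500 Hz = TL_500 + deficiency = 49 + 6 = 55
STC = 55


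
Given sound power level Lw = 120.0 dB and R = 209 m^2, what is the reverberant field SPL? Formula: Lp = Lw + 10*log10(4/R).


4/R = 4/209 = 0.0191388
Lp = 120.0 + 10*log10(0.0191388) = 102.82 dB


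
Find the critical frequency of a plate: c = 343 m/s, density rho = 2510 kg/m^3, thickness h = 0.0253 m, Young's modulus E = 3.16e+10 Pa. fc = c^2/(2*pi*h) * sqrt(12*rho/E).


12*rho/E = 12*2510/3.16e+10 = 9.53165e-07
sqrt(12*rho/E) = sqrt(9.53165e-07) = 0.000976302
c^2/(2*pi*h) = 343^2/(2*pi*0.0253) = 740096
fc = 740096 * 0.000976302 = 722.56 Hz


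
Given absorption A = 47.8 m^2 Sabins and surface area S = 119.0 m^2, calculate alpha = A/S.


Absorption coefficient = absorbed power / incident power
alpha = A / S = 47.8 / 119.0 = 0.40168


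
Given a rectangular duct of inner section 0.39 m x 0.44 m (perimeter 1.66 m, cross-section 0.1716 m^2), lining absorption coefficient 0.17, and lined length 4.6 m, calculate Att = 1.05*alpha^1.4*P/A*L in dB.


alpha^1.4 = 0.17^1.4 = 0.0836813
Attenuation rate = 1.05 * alpha^1.4 * P / A
= 1.05 * 0.0836813 * 1.66 / 0.1716 = 0.84998 dB/m
Total Att = 0.84998 * 4.6 = 3.9099 dB


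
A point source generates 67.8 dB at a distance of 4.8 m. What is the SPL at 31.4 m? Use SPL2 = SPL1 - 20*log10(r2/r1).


r2/r1 = 31.4/4.8 = 6.54167
Correction = 20*log10(6.54167) = 16.3138 dB
SPL2 = 67.8 - 16.3138 = 51.486 dB


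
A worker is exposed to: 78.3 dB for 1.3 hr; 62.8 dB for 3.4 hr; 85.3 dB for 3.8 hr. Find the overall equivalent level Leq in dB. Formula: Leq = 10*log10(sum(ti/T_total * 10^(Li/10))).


T_total = 1.3 + 3.4 + 3.8 = 8.5 hr
(1.3/8.5) * 10^(78.3/10) = 1.03401e+07
(3.4/8.5) * 10^(62.8/10) = 762184
(3.8/8.5) * 10^(85.3/10) = 1.51483e+08
Sum = 1.03401e+07 + 762184 + 1.51483e+08 = 1.62585e+08
Leq = 10*log10(1.62585e+08) = 82.111 dB


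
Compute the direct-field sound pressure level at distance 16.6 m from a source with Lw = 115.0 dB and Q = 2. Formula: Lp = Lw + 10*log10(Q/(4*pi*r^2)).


4*pi*r^2 = 4*pi*16.6^2 = 3462.79 m^2
Q / (4*pi*r^2) = 2 / 3462.79 = 0.000577569
Lp = 115.0 + 10*log10(0.000577569) = 82.616 dB


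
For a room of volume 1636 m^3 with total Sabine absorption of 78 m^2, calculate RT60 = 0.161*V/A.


RT60 = 0.161 * 1636 / 78 = 3.3769 s


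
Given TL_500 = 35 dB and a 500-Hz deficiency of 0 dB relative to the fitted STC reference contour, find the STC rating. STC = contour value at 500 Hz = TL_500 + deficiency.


By ASTM E413, STC = value of the fitted reference contour at 500 Hz.
Contour value at 500 Hz = TL_500 + deficiency = 35 + 0 = 35
STC = 35


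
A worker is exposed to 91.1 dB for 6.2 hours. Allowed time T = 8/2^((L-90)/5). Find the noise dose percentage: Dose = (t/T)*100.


T_allowed = 8 / 2^((91.1 - 90)/5) = 6.86852 hr
Dose = 6.2 / 6.86852 * 100 = 90.267 %


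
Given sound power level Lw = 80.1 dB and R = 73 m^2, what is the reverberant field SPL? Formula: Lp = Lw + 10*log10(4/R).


4/R = 4/73 = 0.0547945
Lp = 80.1 + 10*log10(0.0547945) = 67.487 dB


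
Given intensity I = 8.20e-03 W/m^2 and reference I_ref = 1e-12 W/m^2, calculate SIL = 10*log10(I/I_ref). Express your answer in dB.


I / I_ref = 8.20e-03 / 1e-12 = 8.2e+09
SIL = 10 * log10(8.2e+09) = 99.138 dB


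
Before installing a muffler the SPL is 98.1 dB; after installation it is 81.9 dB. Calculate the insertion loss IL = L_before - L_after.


Insertion loss = SPL without muffler - SPL with muffler
IL = 98.1 - 81.9 = 16.2 dB


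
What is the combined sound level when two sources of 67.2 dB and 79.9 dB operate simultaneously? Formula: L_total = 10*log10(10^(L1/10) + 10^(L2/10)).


10^(67.2/10) = 5.24807e+06
10^(79.9/10) = 9.77237e+07
Sum = 5.24807e+06 + 9.77237e+07 = 1.02972e+08
L_total = 10*log10(1.02972e+08) = 80.127 dB


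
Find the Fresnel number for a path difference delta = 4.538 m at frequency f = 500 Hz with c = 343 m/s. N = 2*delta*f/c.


N = 2*delta*f/c = 2*delta/lambda, where lambda = c/f
lambda = 343 / 500 = 0.686 m
N = 2 * 4.538 / 0.686 = 13.23


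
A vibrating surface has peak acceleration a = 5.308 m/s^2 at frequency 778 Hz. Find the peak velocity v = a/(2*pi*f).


omega = 2*pi*f = 2*pi*778 = 4888.32 rad/s
v = a / omega = 5.308 / 4888.32 = 0.0010859 m/s


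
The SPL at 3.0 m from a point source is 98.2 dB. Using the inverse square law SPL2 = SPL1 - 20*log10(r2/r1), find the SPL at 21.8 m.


r2/r1 = 21.8/3.0 = 7.26667
Correction = 20*log10(7.26667) = 17.2267 dB
SPL2 = 98.2 - 17.2267 = 80.973 dB


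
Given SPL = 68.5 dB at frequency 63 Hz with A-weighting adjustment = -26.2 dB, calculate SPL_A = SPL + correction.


A-weighting table: 63 Hz -> -26.2 dB correction
SPL_A = SPL + correction = 68.5 + (-26.2) = 42.3 dBA


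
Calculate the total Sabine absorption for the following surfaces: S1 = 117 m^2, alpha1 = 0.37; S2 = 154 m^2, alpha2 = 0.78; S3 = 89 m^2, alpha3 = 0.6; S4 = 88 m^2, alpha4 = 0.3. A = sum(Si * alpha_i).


117 * 0.37 = 43.29
154 * 0.78 = 120.12
89 * 0.6 = 53.4
88 * 0.3 = 26.4
A_total = 43.29 + 120.12 + 53.4 + 26.4 = 243.21 m^2


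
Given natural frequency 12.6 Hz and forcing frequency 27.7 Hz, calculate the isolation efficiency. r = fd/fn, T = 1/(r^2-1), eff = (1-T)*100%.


r = 27.7 / 12.6 = 2.19841
r^2 - 1 = 2.19841^2 - 1 = 3.83301
T = 1/3.83301 = 0.260892
Efficiency = (1 - 0.260892)*100 = 73.911 %


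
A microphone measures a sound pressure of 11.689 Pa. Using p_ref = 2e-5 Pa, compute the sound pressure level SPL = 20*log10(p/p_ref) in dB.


p / p_ref = 11.689 / 2e-5 = 584450
SPL = 20 * log10(584450) = 115.33 dB


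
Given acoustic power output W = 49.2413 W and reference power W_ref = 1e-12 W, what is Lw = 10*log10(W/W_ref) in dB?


W / W_ref = 49.2413 / 1e-12 = 4.92413e+13
Lw = 10 * log10(4.92413e+13) = 136.92 dB


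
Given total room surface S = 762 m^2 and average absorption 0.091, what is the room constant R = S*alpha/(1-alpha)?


R = 762 * 0.091 / (1 - 0.091) = 76.284 m^2


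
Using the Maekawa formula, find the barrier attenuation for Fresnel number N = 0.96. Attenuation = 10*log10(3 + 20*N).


3 + 20*N = 3 + 20*0.96 = 22.2
Att = 10*log10(22.2) = 13.464 dB


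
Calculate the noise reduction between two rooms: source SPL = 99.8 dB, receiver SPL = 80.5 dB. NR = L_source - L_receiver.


NR = L_source - L_receiver (difference between source and receiving room levels)
NR = 99.8 - 80.5 = 19.3 dB


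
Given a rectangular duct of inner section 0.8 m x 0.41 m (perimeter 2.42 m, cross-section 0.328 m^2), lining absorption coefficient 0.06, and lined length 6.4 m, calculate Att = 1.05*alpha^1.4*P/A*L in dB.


alpha^1.4 = 0.06^1.4 = 0.0194721
Attenuation rate = 1.05 * alpha^1.4 * P / A
= 1.05 * 0.0194721 * 2.42 / 0.328 = 0.150849 dB/m
Total Att = 0.150849 * 6.4 = 0.96543 dB


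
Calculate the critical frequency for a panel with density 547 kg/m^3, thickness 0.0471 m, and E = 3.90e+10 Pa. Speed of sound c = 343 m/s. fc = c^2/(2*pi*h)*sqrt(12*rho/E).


12*rho/E = 12*547/3.90e+10 = 1.68308e-07
sqrt(12*rho/E) = sqrt(1.68308e-07) = 0.000410254
c^2/(2*pi*h) = 343^2/(2*pi*0.0471) = 397546
fc = 397546 * 0.000410254 = 163.09 Hz


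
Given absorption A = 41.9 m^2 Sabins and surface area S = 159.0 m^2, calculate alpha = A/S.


Absorption coefficient = absorbed power / incident power
alpha = A / S = 41.9 / 159.0 = 0.26352


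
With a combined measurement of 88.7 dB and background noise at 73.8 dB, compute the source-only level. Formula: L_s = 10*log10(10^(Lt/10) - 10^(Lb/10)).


10^(88.7/10) = 7.4131e+08
10^(73.8/10) = 2.39883e+07
Difference = 7.4131e+08 - 2.39883e+07 = 7.17322e+08
L_source = 10*log10(7.17322e+08) = 88.557 dB


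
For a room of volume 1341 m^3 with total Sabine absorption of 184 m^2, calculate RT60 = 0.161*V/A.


RT60 = 0.161 * 1341 / 184 = 1.1734 s


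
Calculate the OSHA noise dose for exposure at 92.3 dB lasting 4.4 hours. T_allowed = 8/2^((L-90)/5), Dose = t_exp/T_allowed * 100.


T_allowed = 8 / 2^((92.3 - 90)/5) = 5.81589 hr
Dose = 4.4 / 5.81589 * 100 = 75.655 %


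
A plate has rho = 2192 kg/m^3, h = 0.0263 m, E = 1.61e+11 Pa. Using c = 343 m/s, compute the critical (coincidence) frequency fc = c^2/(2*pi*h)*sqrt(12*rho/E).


12*rho/E = 12*2192/1.61e+11 = 1.63379e-07
sqrt(12*rho/E) = sqrt(1.63379e-07) = 0.000404202
c^2/(2*pi*h) = 343^2/(2*pi*0.0263) = 711955
fc = 711955 * 0.000404202 = 287.77 Hz


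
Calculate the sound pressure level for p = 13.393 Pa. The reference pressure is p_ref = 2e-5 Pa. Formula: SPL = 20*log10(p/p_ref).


p / p_ref = 13.393 / 2e-5 = 669650
SPL = 20 * log10(669650) = 116.52 dB


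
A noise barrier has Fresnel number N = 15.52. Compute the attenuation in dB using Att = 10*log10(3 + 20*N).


3 + 20*N = 3 + 20*15.52 = 313.4
Att = 10*log10(313.4) = 24.961 dB


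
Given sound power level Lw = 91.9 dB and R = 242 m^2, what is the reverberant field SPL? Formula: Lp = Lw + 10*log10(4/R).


4/R = 4/242 = 0.0165289
Lp = 91.9 + 10*log10(0.0165289) = 74.082 dB


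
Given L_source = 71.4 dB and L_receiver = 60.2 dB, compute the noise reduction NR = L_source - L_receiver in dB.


NR = L_source - L_receiver (difference between source and receiving room levels)
NR = 71.4 - 60.2 = 11.2 dB


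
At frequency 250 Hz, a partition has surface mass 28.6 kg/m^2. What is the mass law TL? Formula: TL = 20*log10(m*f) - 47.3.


m * f = 28.6 * 250 = 7150
20*log10(7150) = 77.0861 dB
TL = 77.0861 - 47.3 = 29.786 dB


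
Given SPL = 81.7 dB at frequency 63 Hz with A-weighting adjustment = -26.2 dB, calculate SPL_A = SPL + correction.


A-weighting table: 63 Hz -> -26.2 dB correction
SPL_A = SPL + correction = 81.7 + (-26.2) = 55.5 dBA


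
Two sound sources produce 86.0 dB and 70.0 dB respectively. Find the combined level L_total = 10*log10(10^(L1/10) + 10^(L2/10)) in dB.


10^(86.0/10) = 3.98107e+08
10^(70.0/10) = 1e+07
Sum = 3.98107e+08 + 1e+07 = 4.08107e+08
L_total = 10*log10(4.08107e+08) = 86.108 dB


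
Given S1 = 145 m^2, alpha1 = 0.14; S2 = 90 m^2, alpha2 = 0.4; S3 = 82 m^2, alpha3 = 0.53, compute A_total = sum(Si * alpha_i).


145 * 0.14 = 20.3
90 * 0.4 = 36
82 * 0.53 = 43.46
A_total = 20.3 + 36 + 43.46 = 99.76 m^2


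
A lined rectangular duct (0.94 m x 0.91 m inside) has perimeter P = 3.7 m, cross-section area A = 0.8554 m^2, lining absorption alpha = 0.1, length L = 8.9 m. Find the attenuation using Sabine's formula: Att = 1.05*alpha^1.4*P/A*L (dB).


alpha^1.4 = 0.1^1.4 = 0.0398107
Attenuation rate = 1.05 * alpha^1.4 * P / A
= 1.05 * 0.0398107 * 3.7 / 0.8554 = 0.18081 dB/m
Total Att = 0.18081 * 8.9 = 1.6092 dB


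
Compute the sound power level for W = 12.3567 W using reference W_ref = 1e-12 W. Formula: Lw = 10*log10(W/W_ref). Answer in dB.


W / W_ref = 12.3567 / 1e-12 = 1.23567e+13
Lw = 10 * log10(1.23567e+13) = 130.92 dB


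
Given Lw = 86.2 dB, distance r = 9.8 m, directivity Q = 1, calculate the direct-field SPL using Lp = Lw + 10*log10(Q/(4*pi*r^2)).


4*pi*r^2 = 4*pi*9.8^2 = 1206.87 m^2
Q / (4*pi*r^2) = 1 / 1206.87 = 0.00082859
Lp = 86.2 + 10*log10(0.00082859) = 55.383 dB


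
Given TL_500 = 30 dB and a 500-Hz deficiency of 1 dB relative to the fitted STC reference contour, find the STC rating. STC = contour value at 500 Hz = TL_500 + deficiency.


By ASTM E413, STC = value of the fitted reference contour at 500 Hz.
Contour value at 500 Hz = TL_500 + deficiency = 30 + 1 = 31
STC = 31


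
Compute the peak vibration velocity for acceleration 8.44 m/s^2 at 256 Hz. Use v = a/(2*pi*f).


omega = 2*pi*f = 2*pi*256 = 1608.5 rad/s
v = a / omega = 8.44 / 1608.5 = 0.0052471 m/s


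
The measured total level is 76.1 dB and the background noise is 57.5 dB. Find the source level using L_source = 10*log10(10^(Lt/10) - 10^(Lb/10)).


10^(76.1/10) = 4.0738e+07
10^(57.5/10) = 562341
Difference = 4.0738e+07 - 562341 = 4.01757e+07
L_source = 10*log10(4.01757e+07) = 76.04 dB


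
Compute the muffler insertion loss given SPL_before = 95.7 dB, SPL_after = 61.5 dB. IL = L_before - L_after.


Insertion loss = SPL without muffler - SPL with muffler
IL = 95.7 - 61.5 = 34.2 dB


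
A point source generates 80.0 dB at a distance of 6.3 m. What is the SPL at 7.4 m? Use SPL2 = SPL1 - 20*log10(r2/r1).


r2/r1 = 7.4/6.3 = 1.1746
Correction = 20*log10(1.1746) = 1.3978 dB
SPL2 = 80.0 - 1.3978 = 78.602 dB


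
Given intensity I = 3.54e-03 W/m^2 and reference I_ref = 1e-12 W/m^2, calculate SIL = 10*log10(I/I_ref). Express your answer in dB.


I / I_ref = 3.54e-03 / 1e-12 = 3.54e+09
SIL = 10 * log10(3.54e+09) = 95.49 dB


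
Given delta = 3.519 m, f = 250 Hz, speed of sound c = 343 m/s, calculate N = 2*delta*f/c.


N = 2*delta*f/c = 2*delta/lambda, where lambda = c/f
lambda = 343 / 250 = 1.372 m
N = 2 * 3.519 / 1.372 = 5.1297


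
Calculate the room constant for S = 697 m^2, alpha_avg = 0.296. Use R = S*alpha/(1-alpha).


R = 697 * 0.296 / (1 - 0.296) = 293.06 m^2


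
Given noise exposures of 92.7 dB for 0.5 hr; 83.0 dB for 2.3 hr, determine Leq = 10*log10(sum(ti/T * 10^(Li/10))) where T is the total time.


T_total = 0.5 + 2.3 = 2.8 hr
(0.5/2.8) * 10^(92.7/10) = 3.32516e+08
(2.3/2.8) * 10^(83.0/10) = 1.63897e+08
Sum = 3.32516e+08 + 1.63897e+08 = 4.96413e+08
Leq = 10*log10(4.96413e+08) = 86.958 dB


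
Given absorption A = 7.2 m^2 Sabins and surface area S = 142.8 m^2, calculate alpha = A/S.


Absorption coefficient = absorbed power / incident power
alpha = A / S = 7.2 / 142.8 = 0.05042


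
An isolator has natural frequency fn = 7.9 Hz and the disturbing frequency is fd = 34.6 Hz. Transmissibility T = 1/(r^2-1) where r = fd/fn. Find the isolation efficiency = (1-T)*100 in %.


r = 34.6 / 7.9 = 4.37975
r^2 - 1 = 4.37975^2 - 1 = 18.1822
T = 1/18.1822 = 0.0549988
Efficiency = (1 - 0.0549988)*100 = 94.5 %


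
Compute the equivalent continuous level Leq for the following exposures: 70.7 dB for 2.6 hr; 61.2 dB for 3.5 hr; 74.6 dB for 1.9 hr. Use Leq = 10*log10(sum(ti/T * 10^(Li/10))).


T_total = 2.6 + 3.5 + 1.9 = 8.0 hr
(2.6/8.0) * 10^(70.7/10) = 3.81842e+06
(3.5/8.0) * 10^(61.2/10) = 576737
(1.9/8.0) * 10^(74.6/10) = 6.84957e+06
Sum = 3.81842e+06 + 576737 + 6.84957e+06 = 1.12447e+07
Leq = 10*log10(1.12447e+07) = 70.509 dB


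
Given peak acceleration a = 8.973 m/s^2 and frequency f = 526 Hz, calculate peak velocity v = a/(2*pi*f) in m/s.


omega = 2*pi*f = 2*pi*526 = 3304.96 rad/s
v = a / omega = 8.973 / 3304.96 = 0.002715 m/s


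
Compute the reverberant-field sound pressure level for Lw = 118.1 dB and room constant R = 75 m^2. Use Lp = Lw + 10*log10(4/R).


4/R = 4/75 = 0.0533333
Lp = 118.1 + 10*log10(0.0533333) = 105.37 dB


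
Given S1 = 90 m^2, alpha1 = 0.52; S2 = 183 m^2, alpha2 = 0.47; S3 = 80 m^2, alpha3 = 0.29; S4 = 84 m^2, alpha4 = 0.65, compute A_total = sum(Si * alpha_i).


90 * 0.52 = 46.8
183 * 0.47 = 86.01
80 * 0.29 = 23.2
84 * 0.65 = 54.6
A_total = 46.8 + 86.01 + 23.2 + 54.6 = 210.61 m^2


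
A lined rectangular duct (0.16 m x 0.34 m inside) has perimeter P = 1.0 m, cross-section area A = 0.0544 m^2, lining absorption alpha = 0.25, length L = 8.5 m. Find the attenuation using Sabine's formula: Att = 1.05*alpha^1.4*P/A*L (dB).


alpha^1.4 = 0.25^1.4 = 0.143587
Attenuation rate = 1.05 * alpha^1.4 * P / A
= 1.05 * 0.143587 * 1.0 / 0.0544 = 2.77144 dB/m
Total Att = 2.77144 * 8.5 = 23.557 dB


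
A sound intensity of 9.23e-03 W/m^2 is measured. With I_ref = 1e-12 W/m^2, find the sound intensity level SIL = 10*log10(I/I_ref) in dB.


I / I_ref = 9.23e-03 / 1e-12 = 9.23e+09
SIL = 10 * log10(9.23e+09) = 99.652 dB


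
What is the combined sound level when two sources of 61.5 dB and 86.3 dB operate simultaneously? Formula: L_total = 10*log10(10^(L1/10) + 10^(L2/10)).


10^(61.5/10) = 1.41254e+06
10^(86.3/10) = 4.2658e+08
Sum = 1.41254e+06 + 4.2658e+08 = 4.27993e+08
L_total = 10*log10(4.27993e+08) = 86.314 dB


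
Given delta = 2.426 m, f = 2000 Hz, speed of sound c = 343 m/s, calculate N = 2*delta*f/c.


N = 2*delta*f/c = 2*delta/lambda, where lambda = c/f
lambda = 343 / 2000 = 0.1715 m
N = 2 * 2.426 / 0.1715 = 28.292


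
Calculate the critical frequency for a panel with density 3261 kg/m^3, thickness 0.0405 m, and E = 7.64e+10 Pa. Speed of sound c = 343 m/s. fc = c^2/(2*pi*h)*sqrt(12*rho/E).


12*rho/E = 12*3261/7.64e+10 = 5.12199e-07
sqrt(12*rho/E) = sqrt(5.12199e-07) = 0.000715681
c^2/(2*pi*h) = 343^2/(2*pi*0.0405) = 462331
fc = 462331 * 0.000715681 = 330.88 Hz


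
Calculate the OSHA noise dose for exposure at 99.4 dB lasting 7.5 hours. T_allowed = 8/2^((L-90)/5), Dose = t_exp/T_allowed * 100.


T_allowed = 8 / 2^((99.4 - 90)/5) = 2.17347 hr
Dose = 7.5 / 2.17347 * 100 = 345.07 %


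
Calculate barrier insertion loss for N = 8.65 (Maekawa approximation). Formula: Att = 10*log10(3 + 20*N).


3 + 20*N = 3 + 20*8.65 = 176
Att = 10*log10(176) = 22.455 dB


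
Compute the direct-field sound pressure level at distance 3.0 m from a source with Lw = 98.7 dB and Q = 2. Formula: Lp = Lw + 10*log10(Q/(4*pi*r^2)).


4*pi*r^2 = 4*pi*3.0^2 = 113.097 m^2
Q / (4*pi*r^2) = 2 / 113.097 = 0.0176839
Lp = 98.7 + 10*log10(0.0176839) = 81.176 dB


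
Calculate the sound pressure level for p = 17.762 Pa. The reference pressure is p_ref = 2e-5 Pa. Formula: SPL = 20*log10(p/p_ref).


p / p_ref = 17.762 / 2e-5 = 888100
SPL = 20 * log10(888100) = 118.97 dB


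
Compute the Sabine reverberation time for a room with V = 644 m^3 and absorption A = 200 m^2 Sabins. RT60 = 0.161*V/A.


RT60 = 0.161 * 644 / 200 = 0.51842 s


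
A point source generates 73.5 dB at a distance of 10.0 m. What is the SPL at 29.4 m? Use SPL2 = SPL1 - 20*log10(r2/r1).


r2/r1 = 29.4/10.0 = 2.94
Correction = 20*log10(2.94) = 9.36695 dB
SPL2 = 73.5 - 9.36695 = 64.133 dB


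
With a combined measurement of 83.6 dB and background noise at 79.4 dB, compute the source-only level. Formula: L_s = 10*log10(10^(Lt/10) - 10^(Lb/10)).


10^(83.6/10) = 2.29087e+08
10^(79.4/10) = 8.70964e+07
Difference = 2.29087e+08 - 8.70964e+07 = 1.41991e+08
L_source = 10*log10(1.41991e+08) = 81.523 dB


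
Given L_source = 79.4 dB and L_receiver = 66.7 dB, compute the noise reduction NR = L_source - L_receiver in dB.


NR = L_source - L_receiver (difference between source and receiving room levels)
NR = 79.4 - 66.7 = 12.7 dB


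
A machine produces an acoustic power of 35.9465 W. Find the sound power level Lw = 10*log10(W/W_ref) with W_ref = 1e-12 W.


W / W_ref = 35.9465 / 1e-12 = 3.59465e+13
Lw = 10 * log10(3.59465e+13) = 135.56 dB


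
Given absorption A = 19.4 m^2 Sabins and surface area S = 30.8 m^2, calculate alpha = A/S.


Absorption coefficient = absorbed power / incident power
alpha = A / S = 19.4 / 30.8 = 0.62987


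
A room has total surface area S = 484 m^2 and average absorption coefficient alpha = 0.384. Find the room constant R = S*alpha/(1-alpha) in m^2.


R = 484 * 0.384 / (1 - 0.384) = 301.71 m^2


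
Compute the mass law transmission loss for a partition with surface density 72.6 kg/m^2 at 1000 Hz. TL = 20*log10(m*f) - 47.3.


m * f = 72.6 * 1000 = 72600
20*log10(72600) = 97.2187 dB
TL = 97.2187 - 47.3 = 49.919 dB


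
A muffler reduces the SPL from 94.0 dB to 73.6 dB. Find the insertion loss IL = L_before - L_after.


Insertion loss = SPL without muffler - SPL with muffler
IL = 94.0 - 73.6 = 20.4 dB


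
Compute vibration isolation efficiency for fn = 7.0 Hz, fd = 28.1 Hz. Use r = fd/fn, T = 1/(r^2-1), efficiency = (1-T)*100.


r = 28.1 / 7.0 = 4.01429
r^2 - 1 = 4.01429^2 - 1 = 15.1145
T = 1/15.1145 = 0.0661616
Efficiency = (1 - 0.0661616)*100 = 93.384 %


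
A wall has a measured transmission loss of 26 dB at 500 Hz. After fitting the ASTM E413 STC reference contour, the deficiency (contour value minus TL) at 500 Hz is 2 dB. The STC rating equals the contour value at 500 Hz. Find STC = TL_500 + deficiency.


By ASTM E413, STC = value of the fitted reference contour at 500 Hz.
Contour value at 500 Hz = TL_500 + deficiency = 26 + 2 = 28
STC = 28


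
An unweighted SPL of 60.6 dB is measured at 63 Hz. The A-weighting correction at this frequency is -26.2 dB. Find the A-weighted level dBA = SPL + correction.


A-weighting table: 63 Hz -> -26.2 dB correction
SPL_A = SPL + correction = 60.6 + (-26.2) = 34.4 dBA


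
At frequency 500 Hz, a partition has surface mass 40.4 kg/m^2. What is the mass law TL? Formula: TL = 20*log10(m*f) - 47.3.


m * f = 40.4 * 500 = 20200
20*log10(20200) = 86.107 dB
TL = 86.107 - 47.3 = 38.807 dB


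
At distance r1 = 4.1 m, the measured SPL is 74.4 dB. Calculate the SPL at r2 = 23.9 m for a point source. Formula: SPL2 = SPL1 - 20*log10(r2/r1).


r2/r1 = 23.9/4.1 = 5.82927
Correction = 20*log10(5.82927) = 15.3123 dB
SPL2 = 74.4 - 15.3123 = 59.088 dB


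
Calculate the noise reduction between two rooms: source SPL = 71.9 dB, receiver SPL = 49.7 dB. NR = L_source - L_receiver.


NR = L_source - L_receiver (difference between source and receiving room levels)
NR = 71.9 - 49.7 = 22.2 dB


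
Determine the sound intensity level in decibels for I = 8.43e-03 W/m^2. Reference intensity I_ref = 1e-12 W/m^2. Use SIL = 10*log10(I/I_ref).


I / I_ref = 8.43e-03 / 1e-12 = 8.43e+09
SIL = 10 * log10(8.43e+09) = 99.258 dB


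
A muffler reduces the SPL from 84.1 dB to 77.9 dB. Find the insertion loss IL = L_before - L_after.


Insertion loss = SPL without muffler - SPL with muffler
IL = 84.1 - 77.9 = 6.2 dB


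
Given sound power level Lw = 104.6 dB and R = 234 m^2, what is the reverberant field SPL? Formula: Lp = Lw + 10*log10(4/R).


4/R = 4/234 = 0.017094
Lp = 104.6 + 10*log10(0.017094) = 86.928 dB


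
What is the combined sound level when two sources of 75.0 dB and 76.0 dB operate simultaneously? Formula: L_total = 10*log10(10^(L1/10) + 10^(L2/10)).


10^(75.0/10) = 3.16228e+07
10^(76.0/10) = 3.98107e+07
Sum = 3.16228e+07 + 3.98107e+07 = 7.14335e+07
L_total = 10*log10(7.14335e+07) = 78.539 dB


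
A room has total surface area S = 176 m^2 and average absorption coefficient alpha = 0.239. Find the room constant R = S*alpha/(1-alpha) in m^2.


R = 176 * 0.239 / (1 - 0.239) = 55.275 m^2


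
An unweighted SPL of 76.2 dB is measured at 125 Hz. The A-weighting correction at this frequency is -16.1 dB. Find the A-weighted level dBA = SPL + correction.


A-weighting table: 125 Hz -> -16.1 dB correction
SPL_A = SPL + correction = 76.2 + (-16.1) = 60.1 dBA


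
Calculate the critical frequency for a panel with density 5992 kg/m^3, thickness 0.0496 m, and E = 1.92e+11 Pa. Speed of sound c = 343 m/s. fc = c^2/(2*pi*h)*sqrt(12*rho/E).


12*rho/E = 12*5992/1.92e+11 = 3.745e-07
sqrt(12*rho/E) = sqrt(3.745e-07) = 0.000611964
c^2/(2*pi*h) = 343^2/(2*pi*0.0496) = 377508
fc = 377508 * 0.000611964 = 231.02 Hz


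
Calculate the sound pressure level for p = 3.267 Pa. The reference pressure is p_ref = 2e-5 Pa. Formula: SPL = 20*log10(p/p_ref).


p / p_ref = 3.267 / 2e-5 = 163350
SPL = 20 * log10(163350) = 104.26 dB


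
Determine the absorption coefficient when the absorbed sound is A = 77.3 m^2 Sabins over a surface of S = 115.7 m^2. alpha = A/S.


Absorption coefficient = absorbed power / incident power
alpha = A / S = 77.3 / 115.7 = 0.66811


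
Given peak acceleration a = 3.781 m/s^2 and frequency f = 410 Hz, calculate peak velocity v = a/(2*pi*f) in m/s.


omega = 2*pi*f = 2*pi*410 = 2576.11 rad/s
v = a / omega = 3.781 / 2576.11 = 0.0014677 m/s


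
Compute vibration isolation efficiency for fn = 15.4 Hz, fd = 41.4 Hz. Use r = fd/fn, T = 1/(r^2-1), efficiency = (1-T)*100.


r = 41.4 / 15.4 = 2.68831
r^2 - 1 = 2.68831^2 - 1 = 6.22701
T = 1/6.22701 = 0.160591
Efficiency = (1 - 0.160591)*100 = 83.941 %


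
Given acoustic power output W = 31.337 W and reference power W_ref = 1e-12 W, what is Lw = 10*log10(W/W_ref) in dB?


W / W_ref = 31.337 / 1e-12 = 3.1337e+13
Lw = 10 * log10(3.1337e+13) = 134.96 dB


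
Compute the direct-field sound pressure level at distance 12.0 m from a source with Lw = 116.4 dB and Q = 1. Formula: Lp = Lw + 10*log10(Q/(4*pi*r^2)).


4*pi*r^2 = 4*pi*12.0^2 = 1809.56 m^2
Q / (4*pi*r^2) = 1 / 1809.56 = 0.000552621
Lp = 116.4 + 10*log10(0.000552621) = 83.824 dB


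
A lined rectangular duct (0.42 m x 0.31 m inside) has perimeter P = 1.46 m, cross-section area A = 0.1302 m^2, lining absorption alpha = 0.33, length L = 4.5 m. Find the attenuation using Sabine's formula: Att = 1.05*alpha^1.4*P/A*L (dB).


alpha^1.4 = 0.33^1.4 = 0.211797
Attenuation rate = 1.05 * alpha^1.4 * P / A
= 1.05 * 0.211797 * 1.46 / 0.1302 = 2.49374 dB/m
Total Att = 2.49374 * 4.5 = 11.222 dB


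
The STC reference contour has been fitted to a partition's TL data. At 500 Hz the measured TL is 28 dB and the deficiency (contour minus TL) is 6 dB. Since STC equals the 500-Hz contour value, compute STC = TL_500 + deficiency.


By ASTM E413, STC = value of the fitted reference contour at 500 Hz.
Contour value at 500 Hz = TL_500 + deficiency = 28 + 6 = 34
STC = 34


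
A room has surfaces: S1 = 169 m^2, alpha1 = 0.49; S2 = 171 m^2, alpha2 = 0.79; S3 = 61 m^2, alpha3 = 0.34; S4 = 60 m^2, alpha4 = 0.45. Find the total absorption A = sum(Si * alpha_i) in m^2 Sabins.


169 * 0.49 = 82.81
171 * 0.79 = 135.09
61 * 0.34 = 20.74
60 * 0.45 = 27
A_total = 82.81 + 135.09 + 20.74 + 27 = 265.64 m^2


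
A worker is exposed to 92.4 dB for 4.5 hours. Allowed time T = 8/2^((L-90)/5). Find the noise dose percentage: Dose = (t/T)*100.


T_allowed = 8 / 2^((92.4 - 90)/5) = 5.73582 hr
Dose = 4.5 / 5.73582 * 100 = 78.454 %


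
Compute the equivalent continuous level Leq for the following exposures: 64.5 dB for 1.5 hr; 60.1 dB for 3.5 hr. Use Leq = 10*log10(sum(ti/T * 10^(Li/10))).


T_total = 1.5 + 3.5 = 5.0 hr
(1.5/5.0) * 10^(64.5/10) = 845515
(3.5/5.0) * 10^(60.1/10) = 716305
Sum = 845515 + 716305 = 1.56182e+06
Leq = 10*log10(1.56182e+06) = 61.936 dB


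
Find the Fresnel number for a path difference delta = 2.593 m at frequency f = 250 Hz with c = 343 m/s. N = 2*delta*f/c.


N = 2*delta*f/c = 2*delta/lambda, where lambda = c/f
lambda = 343 / 250 = 1.372 m
N = 2 * 2.593 / 1.372 = 3.7799


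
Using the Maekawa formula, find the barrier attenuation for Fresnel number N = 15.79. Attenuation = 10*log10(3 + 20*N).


3 + 20*N = 3 + 20*15.79 = 318.8
Att = 10*log10(318.8) = 25.035 dB


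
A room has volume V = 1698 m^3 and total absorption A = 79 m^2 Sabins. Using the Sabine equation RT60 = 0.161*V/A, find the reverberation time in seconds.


RT60 = 0.161 * 1698 / 79 = 3.4605 s


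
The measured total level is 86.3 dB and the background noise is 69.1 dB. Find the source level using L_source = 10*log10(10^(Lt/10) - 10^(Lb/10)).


10^(86.3/10) = 4.2658e+08
10^(69.1/10) = 8.12831e+06
Difference = 4.2658e+08 - 8.12831e+06 = 4.18452e+08
L_source = 10*log10(4.18452e+08) = 86.216 dB


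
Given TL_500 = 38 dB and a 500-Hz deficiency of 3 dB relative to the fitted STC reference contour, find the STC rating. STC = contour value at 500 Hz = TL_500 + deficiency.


By ASTM E413, STC = value of the fitted reference contour at 500 Hz.
Contour value at 500 Hz = TL_500 + deficiency = 38 + 3 = 41
STC = 41


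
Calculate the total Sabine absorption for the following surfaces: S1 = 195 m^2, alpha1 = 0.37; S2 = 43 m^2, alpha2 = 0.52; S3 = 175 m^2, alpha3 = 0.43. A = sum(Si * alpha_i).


195 * 0.37 = 72.15
43 * 0.52 = 22.36
175 * 0.43 = 75.25
A_total = 72.15 + 22.36 + 75.25 = 169.76 m^2


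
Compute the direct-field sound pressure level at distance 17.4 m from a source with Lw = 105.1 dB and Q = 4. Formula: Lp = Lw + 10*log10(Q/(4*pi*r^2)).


4*pi*r^2 = 4*pi*17.4^2 = 3804.59 m^2
Q / (4*pi*r^2) = 4 / 3804.59 = 0.00105136
Lp = 105.1 + 10*log10(0.00105136) = 75.318 dB


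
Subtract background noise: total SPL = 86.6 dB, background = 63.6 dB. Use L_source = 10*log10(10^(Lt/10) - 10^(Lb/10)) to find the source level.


10^(86.6/10) = 4.57088e+08
10^(63.6/10) = 2.29087e+06
Difference = 4.57088e+08 - 2.29087e+06 = 4.54797e+08
L_source = 10*log10(4.54797e+08) = 86.578 dB


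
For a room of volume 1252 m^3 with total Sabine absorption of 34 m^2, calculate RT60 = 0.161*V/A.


RT60 = 0.161 * 1252 / 34 = 5.9286 s


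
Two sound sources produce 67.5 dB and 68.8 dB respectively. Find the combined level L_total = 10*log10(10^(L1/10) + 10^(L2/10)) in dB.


10^(67.5/10) = 5.62341e+06
10^(68.8/10) = 7.58578e+06
Sum = 5.62341e+06 + 7.58578e+06 = 1.32092e+07
L_total = 10*log10(1.32092e+07) = 71.209 dB


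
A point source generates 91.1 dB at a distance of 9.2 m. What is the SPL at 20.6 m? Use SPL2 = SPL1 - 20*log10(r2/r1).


r2/r1 = 20.6/9.2 = 2.23913
Correction = 20*log10(2.23913) = 7.00159 dB
SPL2 = 91.1 - 7.00159 = 84.098 dB


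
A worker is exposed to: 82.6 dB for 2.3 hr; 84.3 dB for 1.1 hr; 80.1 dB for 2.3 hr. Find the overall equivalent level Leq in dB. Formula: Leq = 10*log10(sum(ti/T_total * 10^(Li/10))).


T_total = 2.3 + 1.1 + 2.3 = 5.7 hr
(2.3/5.7) * 10^(82.6/10) = 7.34265e+07
(1.1/5.7) * 10^(84.3/10) = 5.19419e+07
(2.3/5.7) * 10^(80.1/10) = 4.12908e+07
Sum = 7.34265e+07 + 5.19419e+07 + 4.12908e+07 = 1.66659e+08
Leq = 10*log10(1.66659e+08) = 82.218 dB


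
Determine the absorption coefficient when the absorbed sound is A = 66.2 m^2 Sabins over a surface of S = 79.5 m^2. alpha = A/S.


Absorption coefficient = absorbed power / incident power
alpha = A / S = 66.2 / 79.5 = 0.8327


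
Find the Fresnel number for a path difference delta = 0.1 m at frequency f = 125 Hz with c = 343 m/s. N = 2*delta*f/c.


N = 2*delta*f/c = 2*delta/lambda, where lambda = c/f
lambda = 343 / 125 = 2.744 m
N = 2 * 0.1 / 2.744 = 0.072886


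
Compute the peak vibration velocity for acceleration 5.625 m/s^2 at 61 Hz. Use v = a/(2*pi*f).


omega = 2*pi*f = 2*pi*61 = 383.274 rad/s
v = a / omega = 5.625 / 383.274 = 0.014676 m/s


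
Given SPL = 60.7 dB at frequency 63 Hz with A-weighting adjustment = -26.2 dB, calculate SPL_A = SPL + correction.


A-weighting table: 63 Hz -> -26.2 dB correction
SPL_A = SPL + correction = 60.7 + (-26.2) = 34.5 dBA


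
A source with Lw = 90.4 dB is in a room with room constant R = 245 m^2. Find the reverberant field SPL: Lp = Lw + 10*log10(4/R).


4/R = 4/245 = 0.0163265
Lp = 90.4 + 10*log10(0.0163265) = 72.529 dB


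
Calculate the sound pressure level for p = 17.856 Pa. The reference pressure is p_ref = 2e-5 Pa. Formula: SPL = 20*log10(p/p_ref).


p / p_ref = 17.856 / 2e-5 = 892800
SPL = 20 * log10(892800) = 119.02 dB


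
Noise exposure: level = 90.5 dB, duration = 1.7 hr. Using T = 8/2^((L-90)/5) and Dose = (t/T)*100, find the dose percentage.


T_allowed = 8 / 2^((90.5 - 90)/5) = 7.46426 hr
Dose = 1.7 / 7.46426 * 100 = 22.775 %


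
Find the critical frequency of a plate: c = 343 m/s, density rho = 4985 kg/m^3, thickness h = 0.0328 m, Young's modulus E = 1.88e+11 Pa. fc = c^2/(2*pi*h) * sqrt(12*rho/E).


12*rho/E = 12*4985/1.88e+11 = 3.18191e-07
sqrt(12*rho/E) = sqrt(3.18191e-07) = 0.000564084
c^2/(2*pi*h) = 343^2/(2*pi*0.0328) = 570866
fc = 570866 * 0.000564084 = 322.02 Hz


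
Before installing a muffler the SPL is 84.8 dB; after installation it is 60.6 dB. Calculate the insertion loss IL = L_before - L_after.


Insertion loss = SPL without muffler - SPL with muffler
IL = 84.8 - 60.6 = 24.2 dB


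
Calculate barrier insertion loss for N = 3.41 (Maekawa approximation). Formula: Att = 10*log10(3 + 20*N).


3 + 20*N = 3 + 20*3.41 = 71.2
Att = 10*log10(71.2) = 18.525 dB


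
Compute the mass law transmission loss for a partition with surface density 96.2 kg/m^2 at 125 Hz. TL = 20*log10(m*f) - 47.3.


m * f = 96.2 * 125 = 12025
20*log10(12025) = 81.6017 dB
TL = 81.6017 - 47.3 = 34.302 dB


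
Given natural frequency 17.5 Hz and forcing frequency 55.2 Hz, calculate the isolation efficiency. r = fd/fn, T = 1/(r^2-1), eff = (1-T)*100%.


r = 55.2 / 17.5 = 3.15429
r^2 - 1 = 3.15429^2 - 1 = 8.94955
T = 1/8.94955 = 0.111737
Efficiency = (1 - 0.111737)*100 = 88.826 %


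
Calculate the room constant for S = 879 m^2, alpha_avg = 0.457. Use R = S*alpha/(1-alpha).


R = 879 * 0.457 / (1 - 0.457) = 739.78 m^2


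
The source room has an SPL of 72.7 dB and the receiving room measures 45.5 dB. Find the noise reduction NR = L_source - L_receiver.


NR = L_source - L_receiver (difference between source and receiving room levels)
NR = 72.7 - 45.5 = 27.2 dB


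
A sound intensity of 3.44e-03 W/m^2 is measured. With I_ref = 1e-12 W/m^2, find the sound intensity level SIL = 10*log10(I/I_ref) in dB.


I / I_ref = 3.44e-03 / 1e-12 = 3.44e+09
SIL = 10 * log10(3.44e+09) = 95.366 dB


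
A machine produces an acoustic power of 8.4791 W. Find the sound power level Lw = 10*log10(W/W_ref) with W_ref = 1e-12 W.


W / W_ref = 8.4791 / 1e-12 = 8.4791e+12
Lw = 10 * log10(8.4791e+12) = 129.28 dB


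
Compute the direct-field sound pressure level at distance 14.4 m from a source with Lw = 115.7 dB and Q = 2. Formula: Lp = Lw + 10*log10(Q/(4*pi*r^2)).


4*pi*r^2 = 4*pi*14.4^2 = 2605.76 m^2
Q / (4*pi*r^2) = 2 / 2605.76 = 0.00076753
Lp = 115.7 + 10*log10(0.00076753) = 84.551 dB


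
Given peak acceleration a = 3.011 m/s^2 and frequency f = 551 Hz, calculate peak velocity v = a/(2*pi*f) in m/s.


omega = 2*pi*f = 2*pi*551 = 3462.04 rad/s
v = a / omega = 3.011 / 3462.04 = 0.00086972 m/s


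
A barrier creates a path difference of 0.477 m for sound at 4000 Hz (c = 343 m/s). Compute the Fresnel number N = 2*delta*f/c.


N = 2*delta*f/c = 2*delta/lambda, where lambda = c/f
lambda = 343 / 4000 = 0.08575 m
N = 2 * 0.477 / 0.08575 = 11.125


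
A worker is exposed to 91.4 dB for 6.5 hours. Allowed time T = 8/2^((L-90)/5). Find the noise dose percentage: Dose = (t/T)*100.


T_allowed = 8 / 2^((91.4 - 90)/5) = 6.58873 hr
Dose = 6.5 / 6.58873 * 100 = 98.653 %


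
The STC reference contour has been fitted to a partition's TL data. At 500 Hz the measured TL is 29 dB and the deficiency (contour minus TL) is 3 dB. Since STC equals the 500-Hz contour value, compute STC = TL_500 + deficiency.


By ASTM E413, STC = value of the fitted reference contour at 500 Hz.
Contour value at 500 Hz = TL_500 + deficiency = 29 + 3 = 32
STC = 32


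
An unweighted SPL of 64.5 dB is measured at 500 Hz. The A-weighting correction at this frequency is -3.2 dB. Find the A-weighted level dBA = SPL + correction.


A-weighting table: 500 Hz -> -3.2 dB correction
SPL_A = SPL + correction = 64.5 + (-3.2) = 61.3 dBA


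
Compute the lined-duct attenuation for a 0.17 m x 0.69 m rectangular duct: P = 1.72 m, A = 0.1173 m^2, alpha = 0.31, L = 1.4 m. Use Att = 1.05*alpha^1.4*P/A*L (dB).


alpha^1.4 = 0.31^1.4 = 0.194047
Attenuation rate = 1.05 * alpha^1.4 * P / A
= 1.05 * 0.194047 * 1.72 / 0.1173 = 2.98763 dB/m
Total Att = 2.98763 * 1.4 = 4.1827 dB


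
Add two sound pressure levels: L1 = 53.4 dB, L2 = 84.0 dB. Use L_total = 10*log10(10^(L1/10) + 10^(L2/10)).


10^(53.4/10) = 218776
10^(84.0/10) = 2.51189e+08
Sum = 218776 + 2.51189e+08 = 2.51408e+08
L_total = 10*log10(2.51408e+08) = 84.004 dB


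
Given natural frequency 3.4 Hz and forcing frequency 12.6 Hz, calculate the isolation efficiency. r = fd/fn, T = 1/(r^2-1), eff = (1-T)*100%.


r = 12.6 / 3.4 = 3.70588
r^2 - 1 = 3.70588^2 - 1 = 12.7335
T = 1/12.7335 = 0.078533
Efficiency = (1 - 0.078533)*100 = 92.147 %


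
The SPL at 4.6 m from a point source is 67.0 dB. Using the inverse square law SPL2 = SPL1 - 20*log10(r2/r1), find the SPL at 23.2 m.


r2/r1 = 23.2/4.6 = 5.04348
Correction = 20*log10(5.04348) = 14.0546 dB
SPL2 = 67.0 - 14.0546 = 52.945 dB


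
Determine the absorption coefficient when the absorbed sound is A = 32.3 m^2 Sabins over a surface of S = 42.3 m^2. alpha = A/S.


Absorption coefficient = absorbed power / incident power
alpha = A / S = 32.3 / 42.3 = 0.76359


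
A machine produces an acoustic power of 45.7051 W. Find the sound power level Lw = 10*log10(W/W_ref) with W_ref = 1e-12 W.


W / W_ref = 45.7051 / 1e-12 = 4.57051e+13
Lw = 10 * log10(4.57051e+13) = 136.6 dB


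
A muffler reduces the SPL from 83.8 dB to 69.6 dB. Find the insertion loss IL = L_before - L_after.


Insertion loss = SPL without muffler - SPL with muffler
IL = 83.8 - 69.6 = 14.2 dB


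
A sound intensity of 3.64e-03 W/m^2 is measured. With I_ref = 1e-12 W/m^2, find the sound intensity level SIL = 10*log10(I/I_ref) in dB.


I / I_ref = 3.64e-03 / 1e-12 = 3.64e+09
SIL = 10 * log10(3.64e+09) = 95.611 dB


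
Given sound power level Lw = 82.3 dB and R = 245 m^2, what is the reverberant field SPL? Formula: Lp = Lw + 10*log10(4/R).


4/R = 4/245 = 0.0163265
Lp = 82.3 + 10*log10(0.0163265) = 64.429 dB


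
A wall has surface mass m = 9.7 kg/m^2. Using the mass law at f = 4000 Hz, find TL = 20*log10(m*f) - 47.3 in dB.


m * f = 9.7 * 4000 = 38800
20*log10(38800) = 91.7766 dB
TL = 91.7766 - 47.3 = 44.477 dB
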